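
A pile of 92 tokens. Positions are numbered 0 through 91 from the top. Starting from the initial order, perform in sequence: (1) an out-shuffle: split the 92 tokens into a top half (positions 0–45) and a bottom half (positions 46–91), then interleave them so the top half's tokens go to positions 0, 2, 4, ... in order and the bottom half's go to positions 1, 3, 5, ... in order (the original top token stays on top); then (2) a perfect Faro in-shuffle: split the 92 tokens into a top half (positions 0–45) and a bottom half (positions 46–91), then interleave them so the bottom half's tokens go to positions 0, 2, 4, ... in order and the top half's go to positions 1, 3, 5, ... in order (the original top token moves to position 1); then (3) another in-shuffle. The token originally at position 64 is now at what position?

Track the token from position 64 forward through each operation:
  after op 1 (out-shuffle): 64 → 37
  after op 2 (in-shuffle): 37 → 75
  after op 3 (in-shuffle): 75 → 58

58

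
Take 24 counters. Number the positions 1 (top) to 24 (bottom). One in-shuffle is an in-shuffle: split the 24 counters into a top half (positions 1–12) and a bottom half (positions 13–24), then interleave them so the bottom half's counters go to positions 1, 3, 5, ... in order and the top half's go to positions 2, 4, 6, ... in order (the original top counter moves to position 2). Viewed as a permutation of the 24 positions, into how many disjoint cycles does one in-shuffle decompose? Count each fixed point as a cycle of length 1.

2

Trace each unvisited position around until it returns:
(1 2 4 8 16 7 ... len 20) (5 10 20 15)
2 cycles in total.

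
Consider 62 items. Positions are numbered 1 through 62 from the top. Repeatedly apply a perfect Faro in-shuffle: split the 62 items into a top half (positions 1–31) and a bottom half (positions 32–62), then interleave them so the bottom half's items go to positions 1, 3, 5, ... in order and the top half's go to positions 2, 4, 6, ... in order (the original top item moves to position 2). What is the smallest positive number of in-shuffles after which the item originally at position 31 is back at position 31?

Follow position 31 under repeated in-shuffles:
31 → 62 → 61 → 59 → 55 → 47 → 31
It first returns after 6 in-shuffles.

6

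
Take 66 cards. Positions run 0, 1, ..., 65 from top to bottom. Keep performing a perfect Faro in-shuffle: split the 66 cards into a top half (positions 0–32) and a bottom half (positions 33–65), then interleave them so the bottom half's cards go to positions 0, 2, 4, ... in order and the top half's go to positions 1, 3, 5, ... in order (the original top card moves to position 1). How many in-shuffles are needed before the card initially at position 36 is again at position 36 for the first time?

Follow position 36 under repeated in-shuffles:
36 → 6 → 13 → 27 → 55 → 44 → 22 → 45 → ... → 36 (length 66)
It first returns after 66 in-shuffles.

66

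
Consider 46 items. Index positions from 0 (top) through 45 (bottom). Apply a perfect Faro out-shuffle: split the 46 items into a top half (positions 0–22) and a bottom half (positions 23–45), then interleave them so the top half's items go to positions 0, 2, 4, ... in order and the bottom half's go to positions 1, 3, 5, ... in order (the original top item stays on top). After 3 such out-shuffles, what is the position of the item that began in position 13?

14

Track the item's position through each out-shuffle:
13 → 26 → 7 → 14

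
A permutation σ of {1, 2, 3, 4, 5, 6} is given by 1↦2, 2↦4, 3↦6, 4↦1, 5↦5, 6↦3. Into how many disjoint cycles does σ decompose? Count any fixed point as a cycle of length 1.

3

Cycle decomposition: (1 2 4) (3 6) (5).
3 cycles.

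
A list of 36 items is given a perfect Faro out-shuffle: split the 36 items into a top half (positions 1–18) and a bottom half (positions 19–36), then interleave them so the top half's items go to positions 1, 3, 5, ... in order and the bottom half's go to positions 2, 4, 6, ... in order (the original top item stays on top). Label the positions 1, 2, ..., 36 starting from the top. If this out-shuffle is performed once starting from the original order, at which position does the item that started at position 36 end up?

36

Position 36 is a fixed point of every out-shuffle, so the item never moves.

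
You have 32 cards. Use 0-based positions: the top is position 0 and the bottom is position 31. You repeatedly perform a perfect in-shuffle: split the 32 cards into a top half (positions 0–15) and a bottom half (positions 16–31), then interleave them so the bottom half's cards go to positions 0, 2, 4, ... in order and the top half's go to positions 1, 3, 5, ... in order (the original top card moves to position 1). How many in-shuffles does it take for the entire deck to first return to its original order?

The in-shuffle permutes the 32 positions with cycle lengths [2, 10, 10, 10].
Every card is home exactly when every cycle has completed a whole number of laps, i.e. after lcm(2, 10) = 10 in-shuffles.

10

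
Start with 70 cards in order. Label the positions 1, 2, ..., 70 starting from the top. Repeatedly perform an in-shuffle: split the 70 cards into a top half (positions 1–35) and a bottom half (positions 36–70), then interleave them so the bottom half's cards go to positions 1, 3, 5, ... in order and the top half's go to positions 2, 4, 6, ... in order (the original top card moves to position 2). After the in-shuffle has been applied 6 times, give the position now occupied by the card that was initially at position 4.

43

Track the card's position through each in-shuffle:
4 → 8 → 16 → 32 → 64 → 57 → 43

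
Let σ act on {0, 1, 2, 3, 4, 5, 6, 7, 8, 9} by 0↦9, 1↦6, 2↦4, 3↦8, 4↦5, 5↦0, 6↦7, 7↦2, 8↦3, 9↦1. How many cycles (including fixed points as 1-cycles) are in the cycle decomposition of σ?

Cycle decomposition: (0 9 1 6 7 2 4 5) (3 8).
2 cycles.

2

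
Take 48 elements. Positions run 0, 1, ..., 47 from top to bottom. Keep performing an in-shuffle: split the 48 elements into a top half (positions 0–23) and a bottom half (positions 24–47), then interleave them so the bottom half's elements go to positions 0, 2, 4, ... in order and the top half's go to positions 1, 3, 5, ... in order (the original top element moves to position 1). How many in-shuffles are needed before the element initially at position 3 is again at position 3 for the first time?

Follow position 3 under repeated in-shuffles:
3 → 7 → 15 → 31 → 14 → 29 → 10 → 21 → ... → 3 (length 21)
It first returns after 21 in-shuffles.

21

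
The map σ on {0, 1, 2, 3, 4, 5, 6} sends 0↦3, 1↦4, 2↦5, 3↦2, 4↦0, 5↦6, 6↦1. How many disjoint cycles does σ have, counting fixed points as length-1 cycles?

Cycle decomposition: (0 3 2 5 6 1 4).
1 cycle.

1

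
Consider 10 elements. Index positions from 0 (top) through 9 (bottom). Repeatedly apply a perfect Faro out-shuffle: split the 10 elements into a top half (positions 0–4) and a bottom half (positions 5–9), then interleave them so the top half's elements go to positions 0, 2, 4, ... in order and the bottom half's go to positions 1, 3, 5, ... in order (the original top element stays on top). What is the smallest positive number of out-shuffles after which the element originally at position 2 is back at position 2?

Follow position 2 under repeated out-shuffles:
2 → 4 → 8 → 7 → 5 → 1 → 2
It first returns after 6 out-shuffles.

6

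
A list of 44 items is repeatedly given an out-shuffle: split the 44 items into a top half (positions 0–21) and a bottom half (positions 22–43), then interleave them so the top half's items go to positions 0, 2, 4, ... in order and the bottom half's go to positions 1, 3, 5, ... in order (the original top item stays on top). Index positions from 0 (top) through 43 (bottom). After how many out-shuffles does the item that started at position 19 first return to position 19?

14

Follow position 19 under repeated out-shuffles:
19 → 38 → 33 → 23 → 3 → 6 → 12 → 24 → 5 → 10 → 20 → 40 → 37 → 31 → 19
It first returns after 14 out-shuffles.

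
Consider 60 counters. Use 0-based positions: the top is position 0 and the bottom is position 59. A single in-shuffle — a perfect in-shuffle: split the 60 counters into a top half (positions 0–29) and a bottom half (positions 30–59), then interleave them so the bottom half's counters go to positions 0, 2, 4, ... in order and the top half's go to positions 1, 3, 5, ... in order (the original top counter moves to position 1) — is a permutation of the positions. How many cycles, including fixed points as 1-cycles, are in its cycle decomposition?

1

Trace each unvisited position around until it returns:
(0 1 3 7 15 31 ... len 60)
1 cycle in total.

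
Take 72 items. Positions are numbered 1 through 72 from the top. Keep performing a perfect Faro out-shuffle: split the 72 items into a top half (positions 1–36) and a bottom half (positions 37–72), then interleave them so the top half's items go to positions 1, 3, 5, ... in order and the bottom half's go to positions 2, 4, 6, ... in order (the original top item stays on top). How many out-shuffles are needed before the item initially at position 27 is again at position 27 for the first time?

35

Follow position 27 under repeated out-shuffles:
27 → 53 → 34 → 67 → 62 → 52 → 32 → 63 → ... → 27 (length 35)
It first returns after 35 out-shuffles.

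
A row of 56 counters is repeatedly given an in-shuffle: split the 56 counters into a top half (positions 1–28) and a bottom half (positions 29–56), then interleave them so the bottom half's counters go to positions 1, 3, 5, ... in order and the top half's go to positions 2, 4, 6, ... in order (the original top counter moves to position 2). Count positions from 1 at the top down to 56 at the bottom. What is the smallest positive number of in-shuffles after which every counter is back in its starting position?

18

The in-shuffle permutes the 56 positions with cycle lengths [2, 18, 18, 18].
Every counter is home exactly when every cycle has completed a whole number of laps, i.e. after lcm(2, 18) = 18 in-shuffles.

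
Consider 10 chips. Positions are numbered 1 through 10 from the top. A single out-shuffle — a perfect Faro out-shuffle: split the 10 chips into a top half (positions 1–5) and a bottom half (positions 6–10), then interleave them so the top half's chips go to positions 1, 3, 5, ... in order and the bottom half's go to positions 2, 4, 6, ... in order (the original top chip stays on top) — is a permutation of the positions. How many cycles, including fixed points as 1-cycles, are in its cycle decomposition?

Trace each unvisited position around until it returns:
(1) (2 3 5 9 8 6) (4 7) (10)
4 cycles in total.

4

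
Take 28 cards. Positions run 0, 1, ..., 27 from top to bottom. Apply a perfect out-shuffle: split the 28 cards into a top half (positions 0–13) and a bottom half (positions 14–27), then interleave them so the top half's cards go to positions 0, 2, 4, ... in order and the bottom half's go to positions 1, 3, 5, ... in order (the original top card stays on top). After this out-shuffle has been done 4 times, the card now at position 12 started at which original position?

21

Work backwards from position 12, undoing one out-shuffle at a time:
12 ← 6 ← 3 ← 15 ← 21
So the card now at position 12 started at position 21.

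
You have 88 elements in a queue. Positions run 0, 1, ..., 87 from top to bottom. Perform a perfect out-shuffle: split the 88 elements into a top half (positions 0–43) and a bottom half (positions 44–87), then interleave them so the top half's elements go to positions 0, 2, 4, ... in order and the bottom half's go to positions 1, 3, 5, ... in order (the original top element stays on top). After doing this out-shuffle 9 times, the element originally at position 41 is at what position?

25

Track the element's position through each out-shuffle:
41 → 82 → 77 → 67 → 47 → 7 → 14 → 28 → 56 → 25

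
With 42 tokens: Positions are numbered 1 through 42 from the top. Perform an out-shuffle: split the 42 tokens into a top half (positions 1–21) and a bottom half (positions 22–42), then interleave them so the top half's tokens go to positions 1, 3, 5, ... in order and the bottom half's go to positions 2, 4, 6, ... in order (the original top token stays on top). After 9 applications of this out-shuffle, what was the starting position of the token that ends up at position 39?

Work backwards from position 39, undoing one out-shuffle at a time:
39 ← 20 ← 31 ← 16 ← 29 ← 15 ← 8 ← 25 ← 13 ← 7
So the token now at position 39 started at position 7.

7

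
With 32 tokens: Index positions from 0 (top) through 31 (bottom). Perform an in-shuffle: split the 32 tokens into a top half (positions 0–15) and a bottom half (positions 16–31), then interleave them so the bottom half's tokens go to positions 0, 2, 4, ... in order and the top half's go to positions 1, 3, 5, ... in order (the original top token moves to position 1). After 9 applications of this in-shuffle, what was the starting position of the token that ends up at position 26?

20

Work backwards from position 26, undoing one in-shuffle at a time:
26 ← 29 ← 14 ← 23 ← 11 ← 5 ← 2 ← 17 ← 8 ← 20
So the token now at position 26 started at position 20.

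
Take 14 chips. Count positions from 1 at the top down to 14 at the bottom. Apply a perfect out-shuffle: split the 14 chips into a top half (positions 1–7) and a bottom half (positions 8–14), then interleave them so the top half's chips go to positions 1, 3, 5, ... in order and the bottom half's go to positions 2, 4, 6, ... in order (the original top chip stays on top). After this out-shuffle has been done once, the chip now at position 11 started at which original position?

Work backwards from position 11, undoing one out-shuffle at a time:
11 ← 6
So the chip now at position 11 started at position 6.

6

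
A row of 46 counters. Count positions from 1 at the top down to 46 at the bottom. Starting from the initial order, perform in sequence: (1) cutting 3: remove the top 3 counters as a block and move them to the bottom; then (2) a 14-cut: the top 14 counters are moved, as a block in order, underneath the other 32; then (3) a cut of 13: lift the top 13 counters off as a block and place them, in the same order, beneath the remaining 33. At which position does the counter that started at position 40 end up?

Track the counter from position 40 forward through each operation:
  after op 1 (cut 3): 40 → 37
  after op 2 (cut 14): 37 → 23
  after op 3 (cut 13): 23 → 10

10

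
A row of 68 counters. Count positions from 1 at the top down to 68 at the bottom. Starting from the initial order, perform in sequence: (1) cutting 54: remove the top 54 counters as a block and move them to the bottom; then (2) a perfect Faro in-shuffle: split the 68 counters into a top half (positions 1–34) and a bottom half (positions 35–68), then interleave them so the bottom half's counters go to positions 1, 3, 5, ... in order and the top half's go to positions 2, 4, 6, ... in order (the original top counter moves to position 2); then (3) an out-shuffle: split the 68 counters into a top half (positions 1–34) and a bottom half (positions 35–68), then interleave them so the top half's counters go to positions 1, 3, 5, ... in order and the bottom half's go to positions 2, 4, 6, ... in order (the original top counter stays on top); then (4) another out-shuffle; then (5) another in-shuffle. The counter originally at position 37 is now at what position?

55

Track the counter from position 37 forward through each operation:
  after op 1 (cut 54): 37 → 51
  after op 2 (in-shuffle): 51 → 33
  after op 3 (out-shuffle): 33 → 65
  after op 4 (out-shuffle): 65 → 62
  after op 5 (in-shuffle): 62 → 55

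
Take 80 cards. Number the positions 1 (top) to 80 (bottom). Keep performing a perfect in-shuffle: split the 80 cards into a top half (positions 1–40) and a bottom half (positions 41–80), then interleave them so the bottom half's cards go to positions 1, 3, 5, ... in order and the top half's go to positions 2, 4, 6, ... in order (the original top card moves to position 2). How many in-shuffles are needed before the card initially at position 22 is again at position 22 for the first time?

54

Follow position 22 under repeated in-shuffles:
22 → 44 → 7 → 14 → 28 → 56 → 31 → 62 → ... → 22 (length 54)
It first returns after 54 in-shuffles.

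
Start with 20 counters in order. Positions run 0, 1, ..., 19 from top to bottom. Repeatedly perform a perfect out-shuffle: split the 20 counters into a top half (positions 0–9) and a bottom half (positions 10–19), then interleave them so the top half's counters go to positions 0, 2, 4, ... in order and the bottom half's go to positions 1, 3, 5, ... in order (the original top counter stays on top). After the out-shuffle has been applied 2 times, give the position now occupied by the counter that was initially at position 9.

17

Track the counter's position through each out-shuffle:
9 → 18 → 17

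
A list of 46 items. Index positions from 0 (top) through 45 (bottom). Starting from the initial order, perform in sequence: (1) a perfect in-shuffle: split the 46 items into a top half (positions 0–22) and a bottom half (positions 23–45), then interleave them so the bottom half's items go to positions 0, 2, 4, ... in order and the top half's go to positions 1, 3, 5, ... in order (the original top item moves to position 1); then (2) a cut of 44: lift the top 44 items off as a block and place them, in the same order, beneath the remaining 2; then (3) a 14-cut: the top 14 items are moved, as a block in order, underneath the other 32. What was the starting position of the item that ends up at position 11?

11

Undo the operations in reverse order, starting from position 11:
  undo op 3 (cut 14): 11 ← 25
  undo op 2 (cut 44): 25 ← 23
  undo op 1 (in-shuffle, from top half): 23 ← 11
So the item at position 11 came from original position 11.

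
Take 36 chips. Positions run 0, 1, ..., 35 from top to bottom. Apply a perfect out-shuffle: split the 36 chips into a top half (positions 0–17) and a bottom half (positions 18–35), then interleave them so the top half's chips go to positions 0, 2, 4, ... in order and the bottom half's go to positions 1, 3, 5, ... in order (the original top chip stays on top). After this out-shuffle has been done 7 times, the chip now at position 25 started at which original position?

Work backwards from position 25, undoing one out-shuffle at a time:
25 ← 30 ← 15 ← 25 ← 30 ← 15 ← 25 ← 30
So the chip now at position 25 started at position 30.

30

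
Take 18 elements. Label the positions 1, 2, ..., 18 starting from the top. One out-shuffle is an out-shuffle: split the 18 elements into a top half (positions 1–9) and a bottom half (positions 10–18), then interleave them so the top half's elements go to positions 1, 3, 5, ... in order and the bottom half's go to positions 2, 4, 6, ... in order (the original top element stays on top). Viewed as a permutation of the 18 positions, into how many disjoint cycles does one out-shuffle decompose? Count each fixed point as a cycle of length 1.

Trace each unvisited position around until it returns:
(1) (2 3 5 9 17 16 14 10) (4 7 13 8 15 12 6 11) (18)
4 cycles in total.

4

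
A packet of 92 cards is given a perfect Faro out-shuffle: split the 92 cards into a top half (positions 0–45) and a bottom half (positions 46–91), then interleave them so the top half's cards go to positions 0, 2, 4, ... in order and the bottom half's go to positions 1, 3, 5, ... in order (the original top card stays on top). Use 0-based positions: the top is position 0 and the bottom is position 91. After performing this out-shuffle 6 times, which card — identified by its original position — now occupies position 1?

64

Work backwards from position 1, undoing one out-shuffle at a time:
1 ← 46 ← 23 ← 57 ← 74 ← 37 ← 64
So the card now at position 1 started at position 64.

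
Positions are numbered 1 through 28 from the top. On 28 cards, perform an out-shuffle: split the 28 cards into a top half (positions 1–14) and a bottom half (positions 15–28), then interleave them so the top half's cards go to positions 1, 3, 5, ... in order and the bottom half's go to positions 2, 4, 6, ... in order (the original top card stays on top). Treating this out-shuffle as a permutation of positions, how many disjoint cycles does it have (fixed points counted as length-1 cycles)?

Trace each unvisited position around until it returns:
(1) (2 3 5 9 17 6 ... len 18) (4 7 13 25 22 16) (10 19) (28)
5 cycles in total.

5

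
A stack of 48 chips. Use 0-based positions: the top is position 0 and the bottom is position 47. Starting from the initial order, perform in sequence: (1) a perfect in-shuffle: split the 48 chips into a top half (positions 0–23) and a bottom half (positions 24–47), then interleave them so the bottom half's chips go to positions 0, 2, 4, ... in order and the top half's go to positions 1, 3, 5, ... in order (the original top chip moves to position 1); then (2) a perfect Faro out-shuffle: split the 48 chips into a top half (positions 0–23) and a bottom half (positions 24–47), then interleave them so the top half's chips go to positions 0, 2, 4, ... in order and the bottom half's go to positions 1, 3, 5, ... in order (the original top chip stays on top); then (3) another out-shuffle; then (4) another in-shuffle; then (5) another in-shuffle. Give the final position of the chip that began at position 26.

18

Track the chip from position 26 forward through each operation:
  after op 1 (in-shuffle): 26 → 4
  after op 2 (out-shuffle): 4 → 8
  after op 3 (out-shuffle): 8 → 16
  after op 4 (in-shuffle): 16 → 33
  after op 5 (in-shuffle): 33 → 18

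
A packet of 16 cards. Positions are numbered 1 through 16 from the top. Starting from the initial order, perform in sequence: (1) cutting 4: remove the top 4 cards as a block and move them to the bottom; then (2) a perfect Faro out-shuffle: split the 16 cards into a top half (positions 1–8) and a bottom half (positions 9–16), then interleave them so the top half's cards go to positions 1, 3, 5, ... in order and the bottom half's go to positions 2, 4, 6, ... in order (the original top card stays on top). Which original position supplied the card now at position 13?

11

Undo the operations in reverse order, starting from position 13:
  undo op 2 (out-shuffle, from top half): 13 ← 7
  undo op 1 (cut 4): 7 ← 11
So the card at position 13 came from original position 11.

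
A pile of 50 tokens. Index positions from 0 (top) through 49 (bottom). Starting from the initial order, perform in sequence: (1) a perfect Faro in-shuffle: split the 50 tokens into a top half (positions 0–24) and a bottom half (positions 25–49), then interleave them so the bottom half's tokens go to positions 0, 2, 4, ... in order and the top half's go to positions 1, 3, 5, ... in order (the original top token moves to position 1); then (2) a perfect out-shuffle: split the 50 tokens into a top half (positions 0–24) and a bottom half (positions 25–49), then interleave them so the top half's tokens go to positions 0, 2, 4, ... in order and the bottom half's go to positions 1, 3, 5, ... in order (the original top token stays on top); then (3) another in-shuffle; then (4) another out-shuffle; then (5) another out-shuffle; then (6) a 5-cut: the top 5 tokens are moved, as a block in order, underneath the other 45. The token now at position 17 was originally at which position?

35

Undo the operations in reverse order, starting from position 17:
  undo op 6 (cut 5): 17 ← 22
  undo op 5 (out-shuffle, from top half): 22 ← 11
  undo op 4 (out-shuffle, from bottom half): 11 ← 30
  undo op 3 (in-shuffle, from bottom half): 30 ← 40
  undo op 2 (out-shuffle, from top half): 40 ← 20
  undo op 1 (in-shuffle, from bottom half): 20 ← 35
So the token at position 17 came from original position 35.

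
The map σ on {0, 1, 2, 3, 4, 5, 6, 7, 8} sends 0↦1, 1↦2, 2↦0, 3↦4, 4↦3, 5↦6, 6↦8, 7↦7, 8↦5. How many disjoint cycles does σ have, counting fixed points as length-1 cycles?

4

Cycle decomposition: (0 1 2) (3 4) (5 6 8) (7).
4 cycles.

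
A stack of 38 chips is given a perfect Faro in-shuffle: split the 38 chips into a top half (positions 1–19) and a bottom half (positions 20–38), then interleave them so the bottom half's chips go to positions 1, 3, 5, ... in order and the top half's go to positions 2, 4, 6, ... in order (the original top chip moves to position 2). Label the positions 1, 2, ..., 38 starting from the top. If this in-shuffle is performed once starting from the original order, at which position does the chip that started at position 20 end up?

Track the chip's position through each in-shuffle:
20 → 1

1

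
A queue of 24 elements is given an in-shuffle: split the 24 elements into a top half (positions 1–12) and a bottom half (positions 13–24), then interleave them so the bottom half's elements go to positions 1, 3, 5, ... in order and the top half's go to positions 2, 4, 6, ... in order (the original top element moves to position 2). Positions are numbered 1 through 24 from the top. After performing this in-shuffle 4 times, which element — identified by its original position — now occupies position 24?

Work backwards from position 24, undoing one in-shuffle at a time:
24 ← 12 ← 6 ← 3 ← 14
So the element now at position 24 started at position 14.

14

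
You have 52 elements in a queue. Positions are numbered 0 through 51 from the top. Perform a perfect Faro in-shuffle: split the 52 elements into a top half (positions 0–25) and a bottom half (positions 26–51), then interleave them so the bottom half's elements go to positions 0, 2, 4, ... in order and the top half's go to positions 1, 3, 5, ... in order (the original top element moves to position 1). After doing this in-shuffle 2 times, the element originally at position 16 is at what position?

Track the element's position through each in-shuffle:
16 → 33 → 14

14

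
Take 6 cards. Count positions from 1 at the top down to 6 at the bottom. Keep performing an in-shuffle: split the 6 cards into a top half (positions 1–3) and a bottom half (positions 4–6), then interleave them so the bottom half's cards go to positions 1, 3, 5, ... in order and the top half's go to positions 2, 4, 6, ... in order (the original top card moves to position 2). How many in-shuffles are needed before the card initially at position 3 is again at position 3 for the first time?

3

Follow position 3 under repeated in-shuffles:
3 → 6 → 5 → 3
It first returns after 3 in-shuffles.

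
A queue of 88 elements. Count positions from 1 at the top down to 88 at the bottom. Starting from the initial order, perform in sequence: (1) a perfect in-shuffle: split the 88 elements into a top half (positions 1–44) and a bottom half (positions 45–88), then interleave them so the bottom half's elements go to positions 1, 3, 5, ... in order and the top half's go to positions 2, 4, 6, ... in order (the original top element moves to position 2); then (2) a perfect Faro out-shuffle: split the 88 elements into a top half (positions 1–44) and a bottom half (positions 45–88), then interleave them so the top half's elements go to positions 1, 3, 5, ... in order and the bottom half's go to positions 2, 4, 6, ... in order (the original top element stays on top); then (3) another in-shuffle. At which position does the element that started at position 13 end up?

Track the element from position 13 forward through each operation:
  after op 1 (in-shuffle): 13 → 26
  after op 2 (out-shuffle): 26 → 51
  after op 3 (in-shuffle): 51 → 13

13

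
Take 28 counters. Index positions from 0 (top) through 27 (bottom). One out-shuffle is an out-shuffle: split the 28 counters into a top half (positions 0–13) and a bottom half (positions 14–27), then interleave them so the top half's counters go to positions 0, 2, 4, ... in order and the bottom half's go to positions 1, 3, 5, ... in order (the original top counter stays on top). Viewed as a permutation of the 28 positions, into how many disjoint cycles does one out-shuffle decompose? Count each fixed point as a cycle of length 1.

Trace each unvisited position around until it returns:
(0) (1 2 4 8 16 5 ... len 18) (3 6 12 24 21 15) (9 18) (27)
5 cycles in total.

5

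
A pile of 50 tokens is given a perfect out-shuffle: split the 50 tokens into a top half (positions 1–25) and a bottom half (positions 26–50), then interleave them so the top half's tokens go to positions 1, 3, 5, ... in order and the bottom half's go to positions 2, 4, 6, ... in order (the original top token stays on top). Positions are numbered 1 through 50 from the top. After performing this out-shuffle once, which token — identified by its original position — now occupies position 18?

34

Work backwards from position 18, undoing one out-shuffle at a time:
18 ← 34
So the token now at position 18 started at position 34.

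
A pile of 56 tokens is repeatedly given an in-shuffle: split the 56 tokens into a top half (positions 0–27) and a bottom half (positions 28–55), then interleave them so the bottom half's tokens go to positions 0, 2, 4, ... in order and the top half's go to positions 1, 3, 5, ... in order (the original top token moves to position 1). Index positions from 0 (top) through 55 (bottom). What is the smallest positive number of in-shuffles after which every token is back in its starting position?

18

The in-shuffle permutes the 56 positions with cycle lengths [2, 18, 18, 18].
Every token is home exactly when every cycle has completed a whole number of laps, i.e. after lcm(2, 18) = 18 in-shuffles.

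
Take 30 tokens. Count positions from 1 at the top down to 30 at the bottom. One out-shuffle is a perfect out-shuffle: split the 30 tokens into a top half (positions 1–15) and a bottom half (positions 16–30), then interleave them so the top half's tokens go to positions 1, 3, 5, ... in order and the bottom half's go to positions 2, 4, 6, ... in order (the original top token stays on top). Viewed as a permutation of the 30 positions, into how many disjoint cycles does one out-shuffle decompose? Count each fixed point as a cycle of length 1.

3

Trace each unvisited position around until it returns:
(1) (2 3 5 9 17 4 ... len 28) (30)
3 cycles in total.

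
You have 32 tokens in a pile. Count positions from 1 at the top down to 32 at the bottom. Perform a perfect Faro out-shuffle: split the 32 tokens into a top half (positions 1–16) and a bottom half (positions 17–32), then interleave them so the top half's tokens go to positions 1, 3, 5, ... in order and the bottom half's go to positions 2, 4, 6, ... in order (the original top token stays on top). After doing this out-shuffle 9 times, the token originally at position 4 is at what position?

Track the token's position through each out-shuffle:
4 → 7 → 13 → 25 → 18 → 4 → 7 → 13 → 25 → 18

18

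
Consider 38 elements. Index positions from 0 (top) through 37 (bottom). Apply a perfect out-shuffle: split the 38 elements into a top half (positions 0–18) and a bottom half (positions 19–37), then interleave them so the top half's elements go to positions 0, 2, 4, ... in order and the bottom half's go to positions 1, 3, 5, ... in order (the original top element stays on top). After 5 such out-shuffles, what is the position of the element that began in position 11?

Track the element's position through each out-shuffle:
11 → 22 → 7 → 14 → 28 → 19

19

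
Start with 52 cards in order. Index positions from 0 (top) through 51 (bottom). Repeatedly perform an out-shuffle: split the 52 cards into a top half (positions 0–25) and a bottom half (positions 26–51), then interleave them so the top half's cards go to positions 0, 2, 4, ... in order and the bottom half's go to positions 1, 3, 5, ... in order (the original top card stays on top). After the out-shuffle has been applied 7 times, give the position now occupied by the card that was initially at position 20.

10

Track the card's position through each out-shuffle:
20 → 40 → 29 → 7 → 14 → 28 → 5 → 10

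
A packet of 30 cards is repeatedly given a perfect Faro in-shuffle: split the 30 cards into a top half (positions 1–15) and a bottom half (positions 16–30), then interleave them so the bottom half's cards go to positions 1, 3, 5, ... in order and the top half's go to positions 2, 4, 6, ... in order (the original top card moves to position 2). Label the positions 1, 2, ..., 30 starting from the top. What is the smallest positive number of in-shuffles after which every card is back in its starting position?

The in-shuffle permutes the 30 positions with cycle lengths [5, 5, 5, 5, 5, 5].
Every card is home exactly when every cycle has completed a whole number of laps, i.e. after lcm(5) = 5 in-shuffles.

5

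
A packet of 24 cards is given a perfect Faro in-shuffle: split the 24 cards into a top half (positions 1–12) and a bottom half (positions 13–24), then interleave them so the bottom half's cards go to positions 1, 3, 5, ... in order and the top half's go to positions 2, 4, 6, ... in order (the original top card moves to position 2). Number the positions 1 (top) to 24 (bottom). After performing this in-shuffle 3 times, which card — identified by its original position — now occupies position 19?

Work backwards from position 19, undoing one in-shuffle at a time:
19 ← 22 ← 11 ← 18
So the card now at position 19 started at position 18.

18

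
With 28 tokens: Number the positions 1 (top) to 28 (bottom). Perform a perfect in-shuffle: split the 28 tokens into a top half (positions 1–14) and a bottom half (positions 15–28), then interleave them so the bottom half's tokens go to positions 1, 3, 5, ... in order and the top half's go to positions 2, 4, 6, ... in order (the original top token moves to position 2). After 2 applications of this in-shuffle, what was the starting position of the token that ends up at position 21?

27

Work backwards from position 21, undoing one in-shuffle at a time:
21 ← 25 ← 27
So the token now at position 21 started at position 27.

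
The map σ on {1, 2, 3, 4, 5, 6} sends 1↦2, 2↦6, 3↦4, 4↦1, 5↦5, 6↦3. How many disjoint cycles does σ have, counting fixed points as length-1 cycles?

Cycle decomposition: (1 2 6 3 4) (5).
2 cycles.

2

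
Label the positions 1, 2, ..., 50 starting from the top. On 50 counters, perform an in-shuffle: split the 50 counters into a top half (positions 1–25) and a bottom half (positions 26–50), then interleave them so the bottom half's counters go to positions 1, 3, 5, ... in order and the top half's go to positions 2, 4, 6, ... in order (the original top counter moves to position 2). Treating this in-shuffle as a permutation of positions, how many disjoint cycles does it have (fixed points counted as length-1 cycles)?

Trace each unvisited position around until it returns:
(1 2 4 8 16 32 13 26) (3 6 12 24 48 45 39 27) (5 10 20 40 29 7 14 28) (9 18 36 21 42 33 15 30) (11 22 44 37 23 46 41 31) (17 34) (19 38 25 50 49 47 43 35)
7 cycles in total.

7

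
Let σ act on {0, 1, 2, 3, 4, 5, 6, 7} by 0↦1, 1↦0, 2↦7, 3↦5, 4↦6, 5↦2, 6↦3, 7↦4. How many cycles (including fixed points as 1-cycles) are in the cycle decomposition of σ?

2

Cycle decomposition: (0 1) (2 7 4 6 3 5).
2 cycles.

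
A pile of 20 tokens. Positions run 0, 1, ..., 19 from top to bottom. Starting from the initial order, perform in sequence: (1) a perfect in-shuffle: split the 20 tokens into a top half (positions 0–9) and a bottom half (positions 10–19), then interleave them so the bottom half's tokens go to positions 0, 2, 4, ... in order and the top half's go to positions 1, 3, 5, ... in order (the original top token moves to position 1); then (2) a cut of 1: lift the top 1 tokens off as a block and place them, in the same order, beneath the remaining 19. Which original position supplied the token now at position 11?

16

Undo the operations in reverse order, starting from position 11:
  undo op 2 (cut 1): 11 ← 12
  undo op 1 (in-shuffle, from bottom half): 12 ← 16
So the token at position 11 came from original position 16.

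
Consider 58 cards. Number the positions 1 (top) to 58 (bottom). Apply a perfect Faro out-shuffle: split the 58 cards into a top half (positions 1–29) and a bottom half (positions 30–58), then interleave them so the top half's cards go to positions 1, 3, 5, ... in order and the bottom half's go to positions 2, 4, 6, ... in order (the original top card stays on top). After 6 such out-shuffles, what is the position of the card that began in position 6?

36

Track the card's position through each out-shuffle:
6 → 11 → 21 → 41 → 24 → 47 → 36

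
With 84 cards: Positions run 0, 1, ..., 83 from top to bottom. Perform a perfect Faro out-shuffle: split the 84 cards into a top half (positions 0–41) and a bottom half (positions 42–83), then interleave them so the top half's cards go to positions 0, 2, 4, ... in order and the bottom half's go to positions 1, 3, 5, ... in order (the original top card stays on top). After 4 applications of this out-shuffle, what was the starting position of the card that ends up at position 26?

12

Work backwards from position 26, undoing one out-shuffle at a time:
26 ← 13 ← 48 ← 24 ← 12
So the card now at position 26 started at position 12.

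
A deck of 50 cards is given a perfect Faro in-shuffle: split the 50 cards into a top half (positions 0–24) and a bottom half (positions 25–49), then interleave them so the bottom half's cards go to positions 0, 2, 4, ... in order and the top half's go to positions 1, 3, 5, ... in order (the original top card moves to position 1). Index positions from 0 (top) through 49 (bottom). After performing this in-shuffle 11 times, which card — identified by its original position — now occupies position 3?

25

Work backwards from position 3, undoing one in-shuffle at a time:
3 ← 1 ← 0 ← 25 ← 12 ← 31 ← 15 ← 7 ← 3 ← 1 ← 0 ← 25
So the card now at position 3 started at position 25.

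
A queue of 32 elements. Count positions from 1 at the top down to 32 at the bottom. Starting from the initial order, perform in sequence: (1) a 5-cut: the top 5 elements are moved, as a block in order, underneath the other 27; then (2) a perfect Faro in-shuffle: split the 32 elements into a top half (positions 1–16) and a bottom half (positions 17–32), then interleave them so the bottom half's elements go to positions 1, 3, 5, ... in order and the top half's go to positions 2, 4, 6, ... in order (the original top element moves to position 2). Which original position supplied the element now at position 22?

16

Undo the operations in reverse order, starting from position 22:
  undo op 2 (in-shuffle, from top half): 22 ← 11
  undo op 1 (cut 5): 11 ← 16
So the element at position 22 came from original position 16.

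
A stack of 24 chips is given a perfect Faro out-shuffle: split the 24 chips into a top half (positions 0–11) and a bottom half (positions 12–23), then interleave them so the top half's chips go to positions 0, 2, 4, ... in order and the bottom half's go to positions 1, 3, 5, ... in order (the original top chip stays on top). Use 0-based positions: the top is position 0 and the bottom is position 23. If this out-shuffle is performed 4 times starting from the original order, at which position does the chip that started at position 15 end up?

Track the chip's position through each out-shuffle:
15 → 7 → 14 → 5 → 10

10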